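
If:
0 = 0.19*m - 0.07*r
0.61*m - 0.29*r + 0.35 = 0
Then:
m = 1.98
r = 5.36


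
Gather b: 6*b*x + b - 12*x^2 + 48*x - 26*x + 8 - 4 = b*(6*x + 1) - 12*x^2 + 22*x + 4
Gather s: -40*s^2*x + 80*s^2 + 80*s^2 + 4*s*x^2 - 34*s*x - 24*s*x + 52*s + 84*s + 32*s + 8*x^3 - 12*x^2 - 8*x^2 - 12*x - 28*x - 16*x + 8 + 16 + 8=s^2*(160 - 40*x) + s*(4*x^2 - 58*x + 168) + 8*x^3 - 20*x^2 - 56*x + 32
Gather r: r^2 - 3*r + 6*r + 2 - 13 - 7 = r^2 + 3*r - 18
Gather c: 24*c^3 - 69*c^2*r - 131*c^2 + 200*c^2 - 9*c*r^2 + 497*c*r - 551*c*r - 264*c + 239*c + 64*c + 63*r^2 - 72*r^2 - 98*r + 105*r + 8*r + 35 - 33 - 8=24*c^3 + c^2*(69 - 69*r) + c*(-9*r^2 - 54*r + 39) - 9*r^2 + 15*r - 6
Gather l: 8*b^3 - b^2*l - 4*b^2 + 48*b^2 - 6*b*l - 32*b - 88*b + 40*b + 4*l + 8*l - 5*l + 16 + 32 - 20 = 8*b^3 + 44*b^2 - 80*b + l*(-b^2 - 6*b + 7) + 28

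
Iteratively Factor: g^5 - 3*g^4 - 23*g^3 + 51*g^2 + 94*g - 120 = (g - 5)*(g^4 + 2*g^3 - 13*g^2 - 14*g + 24) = (g - 5)*(g - 1)*(g^3 + 3*g^2 - 10*g - 24) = (g - 5)*(g - 1)*(g + 4)*(g^2 - g - 6) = (g - 5)*(g - 1)*(g + 2)*(g + 4)*(g - 3)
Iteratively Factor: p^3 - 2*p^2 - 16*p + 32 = (p + 4)*(p^2 - 6*p + 8) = (p - 4)*(p + 4)*(p - 2)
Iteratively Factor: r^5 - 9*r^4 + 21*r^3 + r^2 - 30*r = (r)*(r^4 - 9*r^3 + 21*r^2 + r - 30) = r*(r - 3)*(r^3 - 6*r^2 + 3*r + 10) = r*(r - 3)*(r + 1)*(r^2 - 7*r + 10) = r*(r - 5)*(r - 3)*(r + 1)*(r - 2)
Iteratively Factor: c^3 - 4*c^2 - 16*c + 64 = (c + 4)*(c^2 - 8*c + 16) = (c - 4)*(c + 4)*(c - 4)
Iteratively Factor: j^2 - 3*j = (j)*(j - 3)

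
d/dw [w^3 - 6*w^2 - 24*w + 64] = 3*w^2 - 12*w - 24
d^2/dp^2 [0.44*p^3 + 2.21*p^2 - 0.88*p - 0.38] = 2.64*p + 4.42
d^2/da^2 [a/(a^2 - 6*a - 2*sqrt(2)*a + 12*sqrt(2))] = 2*(4*a*(-a + sqrt(2) + 3)^2 + (-3*a + 2*sqrt(2) + 6)*(a^2 - 6*a - 2*sqrt(2)*a + 12*sqrt(2)))/(a^2 - 6*a - 2*sqrt(2)*a + 12*sqrt(2))^3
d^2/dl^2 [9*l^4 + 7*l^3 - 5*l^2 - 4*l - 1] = 108*l^2 + 42*l - 10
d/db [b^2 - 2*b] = 2*b - 2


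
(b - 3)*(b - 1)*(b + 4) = b^3 - 13*b + 12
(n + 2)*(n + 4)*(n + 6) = n^3 + 12*n^2 + 44*n + 48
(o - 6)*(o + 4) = o^2 - 2*o - 24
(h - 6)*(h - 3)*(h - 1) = h^3 - 10*h^2 + 27*h - 18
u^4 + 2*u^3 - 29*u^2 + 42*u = u*(u - 3)*(u - 2)*(u + 7)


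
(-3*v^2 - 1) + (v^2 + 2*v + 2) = -2*v^2 + 2*v + 1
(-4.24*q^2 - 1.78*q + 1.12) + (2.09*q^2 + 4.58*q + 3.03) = -2.15*q^2 + 2.8*q + 4.15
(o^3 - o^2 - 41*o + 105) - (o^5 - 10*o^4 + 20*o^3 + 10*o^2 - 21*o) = -o^5 + 10*o^4 - 19*o^3 - 11*o^2 - 20*o + 105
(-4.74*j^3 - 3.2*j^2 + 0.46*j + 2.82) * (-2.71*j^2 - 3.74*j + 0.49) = 12.8454*j^5 + 26.3996*j^4 + 8.3988*j^3 - 10.9306*j^2 - 10.3214*j + 1.3818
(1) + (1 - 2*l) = 2 - 2*l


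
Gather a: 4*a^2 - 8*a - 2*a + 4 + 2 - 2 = 4*a^2 - 10*a + 4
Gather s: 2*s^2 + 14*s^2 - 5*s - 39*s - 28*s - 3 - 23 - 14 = 16*s^2 - 72*s - 40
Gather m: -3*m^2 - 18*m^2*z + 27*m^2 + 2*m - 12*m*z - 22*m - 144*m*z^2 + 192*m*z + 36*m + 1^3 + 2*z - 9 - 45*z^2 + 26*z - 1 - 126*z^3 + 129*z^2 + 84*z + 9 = m^2*(24 - 18*z) + m*(-144*z^2 + 180*z + 16) - 126*z^3 + 84*z^2 + 112*z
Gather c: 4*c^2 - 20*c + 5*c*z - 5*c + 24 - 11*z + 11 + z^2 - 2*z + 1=4*c^2 + c*(5*z - 25) + z^2 - 13*z + 36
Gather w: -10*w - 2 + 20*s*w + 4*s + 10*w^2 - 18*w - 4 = 4*s + 10*w^2 + w*(20*s - 28) - 6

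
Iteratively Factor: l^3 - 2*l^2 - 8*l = (l - 4)*(l^2 + 2*l) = (l - 4)*(l + 2)*(l)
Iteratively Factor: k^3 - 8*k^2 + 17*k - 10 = (k - 1)*(k^2 - 7*k + 10) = (k - 2)*(k - 1)*(k - 5)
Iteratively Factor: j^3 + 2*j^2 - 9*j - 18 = (j + 2)*(j^2 - 9) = (j + 2)*(j + 3)*(j - 3)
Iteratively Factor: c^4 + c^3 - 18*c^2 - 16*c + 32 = (c + 4)*(c^3 - 3*c^2 - 6*c + 8) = (c + 2)*(c + 4)*(c^2 - 5*c + 4) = (c - 1)*(c + 2)*(c + 4)*(c - 4)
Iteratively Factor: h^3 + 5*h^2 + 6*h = (h + 3)*(h^2 + 2*h) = (h + 2)*(h + 3)*(h)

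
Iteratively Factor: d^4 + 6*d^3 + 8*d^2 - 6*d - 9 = (d + 1)*(d^3 + 5*d^2 + 3*d - 9) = (d - 1)*(d + 1)*(d^2 + 6*d + 9) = (d - 1)*(d + 1)*(d + 3)*(d + 3)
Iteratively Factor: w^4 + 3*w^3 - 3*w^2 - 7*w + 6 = (w + 2)*(w^3 + w^2 - 5*w + 3) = (w - 1)*(w + 2)*(w^2 + 2*w - 3) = (w - 1)^2*(w + 2)*(w + 3)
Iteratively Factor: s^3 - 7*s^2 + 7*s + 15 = (s - 5)*(s^2 - 2*s - 3) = (s - 5)*(s - 3)*(s + 1)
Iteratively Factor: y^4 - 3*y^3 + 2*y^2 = (y)*(y^3 - 3*y^2 + 2*y) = y^2*(y^2 - 3*y + 2) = y^2*(y - 2)*(y - 1)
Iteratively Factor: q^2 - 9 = (q - 3)*(q + 3)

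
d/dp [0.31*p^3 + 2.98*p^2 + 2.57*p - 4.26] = 0.93*p^2 + 5.96*p + 2.57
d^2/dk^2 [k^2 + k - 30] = 2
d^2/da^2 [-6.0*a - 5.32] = 0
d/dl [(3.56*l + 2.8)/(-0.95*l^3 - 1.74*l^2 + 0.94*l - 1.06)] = (6.764*l^3 + 14.1744*l^2 + 9.744*l - 6.4056)/(0.9025*l^6 + 3.306*l^5 + 1.2416*l^4 - 1.2572*l^3 + 4.5724*l^2 - 1.9928*l + 1.1236)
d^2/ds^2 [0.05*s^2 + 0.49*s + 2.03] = 0.100000000000000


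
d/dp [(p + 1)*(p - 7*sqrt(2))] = 2*p - 7*sqrt(2) + 1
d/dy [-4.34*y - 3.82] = -4.34000000000000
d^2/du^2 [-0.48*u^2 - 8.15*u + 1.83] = -0.960000000000000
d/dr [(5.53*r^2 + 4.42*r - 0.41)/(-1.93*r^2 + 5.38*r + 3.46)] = (38.282*r^2 + 36.685*r + 17.499)/(3.7249*r^4 - 20.7668*r^3 + 15.5888*r^2 + 37.2296*r + 11.9716)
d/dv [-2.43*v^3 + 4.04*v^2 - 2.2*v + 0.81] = -7.29*v^2 + 8.08*v - 2.2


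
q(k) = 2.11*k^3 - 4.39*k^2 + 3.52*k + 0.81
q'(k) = 6.33*k^2 - 8.78*k + 3.52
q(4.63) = 132.42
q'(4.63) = 98.56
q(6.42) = 400.79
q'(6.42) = 208.05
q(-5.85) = -592.44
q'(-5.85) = 271.51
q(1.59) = 3.79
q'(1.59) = 5.56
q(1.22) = 2.40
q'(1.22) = 2.23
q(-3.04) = -109.74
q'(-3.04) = 88.71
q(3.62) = 56.12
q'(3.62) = 54.69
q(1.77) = 4.99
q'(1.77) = 7.81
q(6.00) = 319.65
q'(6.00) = 178.72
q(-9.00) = -1924.65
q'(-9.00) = 595.27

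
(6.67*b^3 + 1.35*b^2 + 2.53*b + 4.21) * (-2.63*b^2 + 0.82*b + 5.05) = -17.5421*b^5 + 1.9189*b^4 + 28.1366*b^3 - 2.1802*b^2 + 16.2287*b + 21.2605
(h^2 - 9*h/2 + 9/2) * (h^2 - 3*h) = h^4 - 15*h^3/2 + 18*h^2 - 27*h/2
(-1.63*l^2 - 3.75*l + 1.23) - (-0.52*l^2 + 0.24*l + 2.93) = -1.11*l^2 - 3.99*l - 1.7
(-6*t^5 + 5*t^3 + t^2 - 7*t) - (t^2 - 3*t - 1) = -6*t^5 + 5*t^3 - 4*t + 1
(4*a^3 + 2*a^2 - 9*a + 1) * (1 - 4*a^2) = -16*a^5 - 8*a^4 + 40*a^3 - 2*a^2 - 9*a + 1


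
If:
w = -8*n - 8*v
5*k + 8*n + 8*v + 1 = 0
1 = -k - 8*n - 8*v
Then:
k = 0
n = -v - 1/8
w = 1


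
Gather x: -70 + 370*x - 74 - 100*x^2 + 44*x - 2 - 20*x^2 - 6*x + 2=-120*x^2 + 408*x - 144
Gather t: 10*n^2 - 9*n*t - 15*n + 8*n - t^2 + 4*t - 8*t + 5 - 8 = 10*n^2 - 7*n - t^2 + t*(-9*n - 4) - 3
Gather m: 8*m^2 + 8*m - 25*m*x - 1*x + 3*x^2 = 8*m^2 + m*(8 - 25*x) + 3*x^2 - x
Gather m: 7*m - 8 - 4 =7*m - 12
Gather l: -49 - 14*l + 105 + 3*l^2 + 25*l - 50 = 3*l^2 + 11*l + 6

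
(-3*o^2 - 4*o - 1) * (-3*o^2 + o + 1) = 9*o^4 + 9*o^3 - 4*o^2 - 5*o - 1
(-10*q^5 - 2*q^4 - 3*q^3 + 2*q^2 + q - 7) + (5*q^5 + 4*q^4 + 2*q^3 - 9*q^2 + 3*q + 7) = -5*q^5 + 2*q^4 - q^3 - 7*q^2 + 4*q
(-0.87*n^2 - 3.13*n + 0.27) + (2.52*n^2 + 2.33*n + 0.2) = 1.65*n^2 - 0.8*n + 0.47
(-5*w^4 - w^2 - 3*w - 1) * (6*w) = -30*w^5 - 6*w^3 - 18*w^2 - 6*w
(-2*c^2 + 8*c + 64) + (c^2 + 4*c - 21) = -c^2 + 12*c + 43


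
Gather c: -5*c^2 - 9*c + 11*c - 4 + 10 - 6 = -5*c^2 + 2*c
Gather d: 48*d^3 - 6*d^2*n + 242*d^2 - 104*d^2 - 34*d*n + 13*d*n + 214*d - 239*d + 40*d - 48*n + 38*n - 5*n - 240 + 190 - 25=48*d^3 + d^2*(138 - 6*n) + d*(15 - 21*n) - 15*n - 75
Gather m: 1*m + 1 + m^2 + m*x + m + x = m^2 + m*(x + 2) + x + 1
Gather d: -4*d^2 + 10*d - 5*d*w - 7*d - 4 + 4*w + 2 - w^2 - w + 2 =-4*d^2 + d*(3 - 5*w) - w^2 + 3*w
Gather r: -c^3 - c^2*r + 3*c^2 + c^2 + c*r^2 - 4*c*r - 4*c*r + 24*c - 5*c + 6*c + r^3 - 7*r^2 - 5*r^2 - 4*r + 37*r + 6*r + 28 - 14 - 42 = -c^3 + 4*c^2 + 25*c + r^3 + r^2*(c - 12) + r*(-c^2 - 8*c + 39) - 28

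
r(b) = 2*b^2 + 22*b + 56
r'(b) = 4*b + 22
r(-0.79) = 39.87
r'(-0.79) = 18.84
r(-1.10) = 34.22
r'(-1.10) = 17.60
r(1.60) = 96.32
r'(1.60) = 28.40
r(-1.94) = 20.85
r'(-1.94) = 14.24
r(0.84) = 75.89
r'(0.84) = 25.36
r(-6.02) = -3.96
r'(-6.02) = -2.08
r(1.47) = 92.66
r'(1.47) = 27.88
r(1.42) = 91.27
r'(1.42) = 27.68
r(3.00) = 140.00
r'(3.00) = 34.00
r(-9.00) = 20.00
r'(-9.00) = -14.00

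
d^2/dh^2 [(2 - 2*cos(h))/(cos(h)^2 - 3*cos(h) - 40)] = 2*(-9*sin(h)^4*cos(h) + sin(h)^4 - 285*sin(h)^2 - 6587*cos(h)/4 - 255*cos(3*h)/4 + cos(5*h)/2 - 54)/(sin(h)^2 + 3*cos(h) + 39)^3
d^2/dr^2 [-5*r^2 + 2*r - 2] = -10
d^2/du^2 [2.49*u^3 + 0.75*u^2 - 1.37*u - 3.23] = 14.94*u + 1.5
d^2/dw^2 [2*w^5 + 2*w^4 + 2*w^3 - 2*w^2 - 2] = 40*w^3 + 24*w^2 + 12*w - 4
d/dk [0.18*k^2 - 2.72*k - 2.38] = 0.36*k - 2.72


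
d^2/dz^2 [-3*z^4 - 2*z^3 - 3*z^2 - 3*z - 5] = -36*z^2 - 12*z - 6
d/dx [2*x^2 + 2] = 4*x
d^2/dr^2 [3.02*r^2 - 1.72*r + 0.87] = 6.04000000000000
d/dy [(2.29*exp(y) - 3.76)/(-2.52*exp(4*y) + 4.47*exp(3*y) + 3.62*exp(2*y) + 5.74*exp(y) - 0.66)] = (17.3124*exp(4*y) - 58.3734*exp(3*y) + 42.1318*exp(2*y) + 27.2224*exp(y) + 20.071)*exp(y)/(6.3504*exp(8*y) - 22.5288*exp(7*y) + 1.7361*exp(6*y) + 3.4332*exp(5*y) + 67.7464*exp(4*y) + 35.6572*exp(3*y) + 28.1692*exp(2*y) - 7.5768*exp(y) + 0.4356)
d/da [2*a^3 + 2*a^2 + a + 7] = 6*a^2 + 4*a + 1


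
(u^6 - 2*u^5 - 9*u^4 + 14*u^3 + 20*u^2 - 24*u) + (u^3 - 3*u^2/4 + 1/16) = u^6 - 2*u^5 - 9*u^4 + 15*u^3 + 77*u^2/4 - 24*u + 1/16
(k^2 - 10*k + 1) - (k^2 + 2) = -10*k - 1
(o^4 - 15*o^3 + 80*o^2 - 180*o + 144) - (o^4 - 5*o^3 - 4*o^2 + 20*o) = -10*o^3 + 84*o^2 - 200*o + 144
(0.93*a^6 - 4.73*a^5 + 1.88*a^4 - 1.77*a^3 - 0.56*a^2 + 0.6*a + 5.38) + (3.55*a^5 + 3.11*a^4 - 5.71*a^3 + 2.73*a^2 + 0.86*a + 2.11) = 0.93*a^6 - 1.18*a^5 + 4.99*a^4 - 7.48*a^3 + 2.17*a^2 + 1.46*a + 7.49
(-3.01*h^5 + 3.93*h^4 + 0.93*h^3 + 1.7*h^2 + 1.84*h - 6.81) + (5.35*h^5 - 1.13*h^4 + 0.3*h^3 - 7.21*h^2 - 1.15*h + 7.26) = 2.34*h^5 + 2.8*h^4 + 1.23*h^3 - 5.51*h^2 + 0.69*h + 0.45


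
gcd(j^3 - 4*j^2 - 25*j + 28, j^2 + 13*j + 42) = 1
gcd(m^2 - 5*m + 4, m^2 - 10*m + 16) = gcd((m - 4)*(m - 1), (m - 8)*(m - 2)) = 1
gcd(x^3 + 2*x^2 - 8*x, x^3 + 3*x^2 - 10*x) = x^2 - 2*x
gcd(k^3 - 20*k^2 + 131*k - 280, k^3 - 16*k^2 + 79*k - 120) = k^2 - 13*k + 40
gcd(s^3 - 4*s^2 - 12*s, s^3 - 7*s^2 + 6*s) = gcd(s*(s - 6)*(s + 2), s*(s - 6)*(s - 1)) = s^2 - 6*s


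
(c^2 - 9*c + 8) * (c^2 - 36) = c^4 - 9*c^3 - 28*c^2 + 324*c - 288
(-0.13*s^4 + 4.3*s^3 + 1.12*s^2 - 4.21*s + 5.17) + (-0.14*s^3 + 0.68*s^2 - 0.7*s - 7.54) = -0.13*s^4 + 4.16*s^3 + 1.8*s^2 - 4.91*s - 2.37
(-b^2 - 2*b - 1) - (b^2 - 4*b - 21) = -2*b^2 + 2*b + 20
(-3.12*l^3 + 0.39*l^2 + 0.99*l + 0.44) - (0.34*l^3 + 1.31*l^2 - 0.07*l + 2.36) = -3.46*l^3 - 0.92*l^2 + 1.06*l - 1.92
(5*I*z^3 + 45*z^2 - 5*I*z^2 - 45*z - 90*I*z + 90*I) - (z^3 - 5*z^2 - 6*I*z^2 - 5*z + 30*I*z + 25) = -z^3 + 5*I*z^3 + 50*z^2 + I*z^2 - 40*z - 120*I*z - 25 + 90*I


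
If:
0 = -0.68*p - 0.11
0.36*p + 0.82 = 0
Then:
No Solution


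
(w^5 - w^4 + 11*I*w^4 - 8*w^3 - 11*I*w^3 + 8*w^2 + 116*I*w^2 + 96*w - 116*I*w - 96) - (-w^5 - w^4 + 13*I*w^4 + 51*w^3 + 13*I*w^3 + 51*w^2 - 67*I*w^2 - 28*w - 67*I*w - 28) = 2*w^5 - 2*I*w^4 - 59*w^3 - 24*I*w^3 - 43*w^2 + 183*I*w^2 + 124*w - 49*I*w - 68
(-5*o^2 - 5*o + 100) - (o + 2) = -5*o^2 - 6*o + 98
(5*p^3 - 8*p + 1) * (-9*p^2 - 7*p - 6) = -45*p^5 - 35*p^4 + 42*p^3 + 47*p^2 + 41*p - 6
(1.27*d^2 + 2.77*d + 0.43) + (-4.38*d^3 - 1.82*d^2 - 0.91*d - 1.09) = -4.38*d^3 - 0.55*d^2 + 1.86*d - 0.66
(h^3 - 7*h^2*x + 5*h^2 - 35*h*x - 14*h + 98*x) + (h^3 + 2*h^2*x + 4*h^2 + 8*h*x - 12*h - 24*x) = 2*h^3 - 5*h^2*x + 9*h^2 - 27*h*x - 26*h + 74*x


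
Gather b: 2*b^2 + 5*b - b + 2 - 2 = 2*b^2 + 4*b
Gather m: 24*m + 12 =24*m + 12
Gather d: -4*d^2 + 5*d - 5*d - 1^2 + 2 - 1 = -4*d^2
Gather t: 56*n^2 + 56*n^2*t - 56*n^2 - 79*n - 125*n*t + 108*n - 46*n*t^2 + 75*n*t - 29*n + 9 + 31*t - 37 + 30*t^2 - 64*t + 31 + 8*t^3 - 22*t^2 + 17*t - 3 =8*t^3 + t^2*(8 - 46*n) + t*(56*n^2 - 50*n - 16)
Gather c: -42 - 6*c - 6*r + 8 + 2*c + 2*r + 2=-4*c - 4*r - 32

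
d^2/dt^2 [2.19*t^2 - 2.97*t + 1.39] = 4.38000000000000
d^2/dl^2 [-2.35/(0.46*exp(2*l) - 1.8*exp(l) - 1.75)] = (2.35*(0.92*exp(l) - 1.8)*(1.84*exp(l) - 3.6)*exp(l) + (4.324*exp(l) - 4.23)*(-0.46*exp(2*l) + 1.8*exp(l) + 1.75))*exp(l)/(-0.46*exp(2*l) + 1.8*exp(l) + 1.75)^3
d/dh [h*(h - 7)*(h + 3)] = 3*h^2 - 8*h - 21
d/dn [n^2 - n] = 2*n - 1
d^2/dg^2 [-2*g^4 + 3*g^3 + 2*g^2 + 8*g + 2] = -24*g^2 + 18*g + 4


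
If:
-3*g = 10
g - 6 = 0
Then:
No Solution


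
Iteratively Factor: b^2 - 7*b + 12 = (b - 3)*(b - 4)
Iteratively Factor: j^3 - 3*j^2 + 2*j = (j - 2)*(j^2 - j) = (j - 2)*(j - 1)*(j)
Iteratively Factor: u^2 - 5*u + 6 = (u - 2)*(u - 3)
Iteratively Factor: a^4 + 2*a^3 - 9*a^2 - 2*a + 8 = (a + 1)*(a^3 + a^2 - 10*a + 8) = (a + 1)*(a + 4)*(a^2 - 3*a + 2) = (a - 2)*(a + 1)*(a + 4)*(a - 1)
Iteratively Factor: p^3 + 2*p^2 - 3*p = (p)*(p^2 + 2*p - 3) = p*(p + 3)*(p - 1)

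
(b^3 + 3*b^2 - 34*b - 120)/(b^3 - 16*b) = (b^2 - b - 30)/(b*(b - 4))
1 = 1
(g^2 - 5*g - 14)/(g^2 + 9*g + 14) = (g - 7)/(g + 7)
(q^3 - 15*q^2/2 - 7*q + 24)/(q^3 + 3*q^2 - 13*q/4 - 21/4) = 2*(q^2 - 6*q - 16)/(2*q^2 + 9*q + 7)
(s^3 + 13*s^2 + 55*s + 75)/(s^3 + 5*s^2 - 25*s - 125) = (s + 3)/(s - 5)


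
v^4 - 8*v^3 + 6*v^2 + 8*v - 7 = (v - 7)*(v - 1)^2*(v + 1)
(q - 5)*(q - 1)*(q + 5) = q^3 - q^2 - 25*q + 25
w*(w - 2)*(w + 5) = w^3 + 3*w^2 - 10*w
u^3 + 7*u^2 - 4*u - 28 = (u - 2)*(u + 2)*(u + 7)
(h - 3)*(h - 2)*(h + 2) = h^3 - 3*h^2 - 4*h + 12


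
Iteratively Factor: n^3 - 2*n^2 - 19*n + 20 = (n - 1)*(n^2 - n - 20) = (n - 1)*(n + 4)*(n - 5)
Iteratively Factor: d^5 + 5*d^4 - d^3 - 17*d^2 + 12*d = (d)*(d^4 + 5*d^3 - d^2 - 17*d + 12) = d*(d - 1)*(d^3 + 6*d^2 + 5*d - 12) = d*(d - 1)*(d + 4)*(d^2 + 2*d - 3) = d*(d - 1)*(d + 3)*(d + 4)*(d - 1)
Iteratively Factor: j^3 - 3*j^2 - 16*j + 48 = (j + 4)*(j^2 - 7*j + 12) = (j - 3)*(j + 4)*(j - 4)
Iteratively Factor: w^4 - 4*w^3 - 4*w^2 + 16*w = (w - 4)*(w^3 - 4*w) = (w - 4)*(w + 2)*(w^2 - 2*w) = w*(w - 4)*(w + 2)*(w - 2)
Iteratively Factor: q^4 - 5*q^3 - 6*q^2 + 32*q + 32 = (q - 4)*(q^3 - q^2 - 10*q - 8) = (q - 4)^2*(q^2 + 3*q + 2) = (q - 4)^2*(q + 1)*(q + 2)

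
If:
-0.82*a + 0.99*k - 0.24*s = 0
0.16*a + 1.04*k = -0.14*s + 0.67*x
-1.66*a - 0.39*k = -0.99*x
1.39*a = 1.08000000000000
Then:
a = 0.78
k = 0.83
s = 0.76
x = 1.63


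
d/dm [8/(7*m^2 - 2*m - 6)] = 16*(1 - 7*m)/(-7*m^2 + 2*m + 6)^2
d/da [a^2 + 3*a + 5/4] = 2*a + 3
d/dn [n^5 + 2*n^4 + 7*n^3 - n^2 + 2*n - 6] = 5*n^4 + 8*n^3 + 21*n^2 - 2*n + 2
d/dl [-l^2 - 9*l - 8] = -2*l - 9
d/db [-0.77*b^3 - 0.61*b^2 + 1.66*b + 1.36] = -2.31*b^2 - 1.22*b + 1.66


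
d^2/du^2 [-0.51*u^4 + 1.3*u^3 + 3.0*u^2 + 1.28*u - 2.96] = -6.12*u^2 + 7.8*u + 6.0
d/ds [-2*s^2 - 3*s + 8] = -4*s - 3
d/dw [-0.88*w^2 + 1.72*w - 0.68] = 1.72 - 1.76*w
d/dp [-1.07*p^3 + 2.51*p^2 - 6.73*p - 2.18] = -3.21*p^2 + 5.02*p - 6.73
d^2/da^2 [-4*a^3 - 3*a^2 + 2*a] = -24*a - 6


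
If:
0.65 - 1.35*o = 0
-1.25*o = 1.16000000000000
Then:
No Solution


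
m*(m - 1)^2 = m^3 - 2*m^2 + m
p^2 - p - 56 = (p - 8)*(p + 7)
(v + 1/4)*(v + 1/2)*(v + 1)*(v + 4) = v^4 + 23*v^3/4 + 63*v^2/8 + 29*v/8 + 1/2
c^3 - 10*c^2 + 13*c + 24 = (c - 8)*(c - 3)*(c + 1)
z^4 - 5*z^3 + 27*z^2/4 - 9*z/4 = z*(z - 3)*(z - 3/2)*(z - 1/2)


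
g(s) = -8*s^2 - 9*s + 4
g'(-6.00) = 87.00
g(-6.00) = -230.00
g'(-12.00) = 183.00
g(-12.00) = -1040.00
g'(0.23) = -12.68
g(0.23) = 1.51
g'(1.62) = -34.92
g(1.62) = -31.58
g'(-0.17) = -6.28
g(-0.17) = 5.30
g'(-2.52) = 31.32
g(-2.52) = -24.12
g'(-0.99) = 6.84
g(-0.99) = 5.07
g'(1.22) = -28.52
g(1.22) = -18.89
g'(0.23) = -12.68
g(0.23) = 1.51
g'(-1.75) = 19.00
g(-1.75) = -4.75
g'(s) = -16*s - 9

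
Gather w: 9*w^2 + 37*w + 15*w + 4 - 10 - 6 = 9*w^2 + 52*w - 12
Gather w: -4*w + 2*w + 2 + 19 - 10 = 11 - 2*w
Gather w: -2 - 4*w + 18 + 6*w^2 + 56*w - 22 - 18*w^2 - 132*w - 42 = -12*w^2 - 80*w - 48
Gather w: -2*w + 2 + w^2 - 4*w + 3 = w^2 - 6*w + 5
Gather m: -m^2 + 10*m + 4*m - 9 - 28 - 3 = -m^2 + 14*m - 40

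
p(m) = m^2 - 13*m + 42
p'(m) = 2*m - 13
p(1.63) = 23.47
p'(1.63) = -9.74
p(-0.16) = 44.11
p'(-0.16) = -13.32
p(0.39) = 37.08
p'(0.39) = -12.22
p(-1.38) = 61.84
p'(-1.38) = -15.76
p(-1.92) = 70.65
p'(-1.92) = -16.84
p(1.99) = 20.09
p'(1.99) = -9.02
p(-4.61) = 123.18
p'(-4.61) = -22.22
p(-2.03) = 72.51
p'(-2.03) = -17.06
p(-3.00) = 90.00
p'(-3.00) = -19.00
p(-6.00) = 156.00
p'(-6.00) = -25.00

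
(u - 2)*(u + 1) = u^2 - u - 2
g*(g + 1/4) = g^2 + g/4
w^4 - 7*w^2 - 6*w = w*(w - 3)*(w + 1)*(w + 2)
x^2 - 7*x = x*(x - 7)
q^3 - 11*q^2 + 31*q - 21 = (q - 7)*(q - 3)*(q - 1)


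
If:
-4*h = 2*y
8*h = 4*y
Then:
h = 0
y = 0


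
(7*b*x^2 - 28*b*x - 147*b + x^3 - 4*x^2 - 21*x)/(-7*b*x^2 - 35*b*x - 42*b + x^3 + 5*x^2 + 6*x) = (7*b*x - 49*b + x^2 - 7*x)/(-7*b*x - 14*b + x^2 + 2*x)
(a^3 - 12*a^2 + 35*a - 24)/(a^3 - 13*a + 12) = (a - 8)/(a + 4)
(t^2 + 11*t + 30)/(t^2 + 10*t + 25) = (t + 6)/(t + 5)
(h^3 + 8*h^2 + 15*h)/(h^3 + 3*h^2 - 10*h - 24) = h*(h^2 + 8*h + 15)/(h^3 + 3*h^2 - 10*h - 24)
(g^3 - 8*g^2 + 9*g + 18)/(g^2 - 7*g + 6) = (g^2 - 2*g - 3)/(g - 1)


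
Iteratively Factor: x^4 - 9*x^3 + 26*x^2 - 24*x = (x)*(x^3 - 9*x^2 + 26*x - 24) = x*(x - 2)*(x^2 - 7*x + 12) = x*(x - 3)*(x - 2)*(x - 4)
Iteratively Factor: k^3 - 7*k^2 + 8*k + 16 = (k + 1)*(k^2 - 8*k + 16) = (k - 4)*(k + 1)*(k - 4)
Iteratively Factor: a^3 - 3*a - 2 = (a + 1)*(a^2 - a - 2) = (a + 1)^2*(a - 2)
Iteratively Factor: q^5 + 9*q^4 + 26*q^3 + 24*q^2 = (q + 4)*(q^4 + 5*q^3 + 6*q^2) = (q + 3)*(q + 4)*(q^3 + 2*q^2) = (q + 2)*(q + 3)*(q + 4)*(q^2) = q*(q + 2)*(q + 3)*(q + 4)*(q)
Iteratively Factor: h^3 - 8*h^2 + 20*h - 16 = (h - 2)*(h^2 - 6*h + 8) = (h - 4)*(h - 2)*(h - 2)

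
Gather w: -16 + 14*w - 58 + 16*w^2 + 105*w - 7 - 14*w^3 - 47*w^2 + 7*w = -14*w^3 - 31*w^2 + 126*w - 81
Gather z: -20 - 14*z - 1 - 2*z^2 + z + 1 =-2*z^2 - 13*z - 20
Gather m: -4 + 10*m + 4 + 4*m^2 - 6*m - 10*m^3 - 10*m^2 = -10*m^3 - 6*m^2 + 4*m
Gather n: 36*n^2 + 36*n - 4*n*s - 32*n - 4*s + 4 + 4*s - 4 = 36*n^2 + n*(4 - 4*s)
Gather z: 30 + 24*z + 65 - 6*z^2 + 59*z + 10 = -6*z^2 + 83*z + 105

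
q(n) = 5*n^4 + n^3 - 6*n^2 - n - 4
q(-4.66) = 2127.01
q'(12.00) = 34847.00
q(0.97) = -5.28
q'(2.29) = 227.43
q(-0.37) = -4.41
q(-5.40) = 3920.50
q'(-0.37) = 2.84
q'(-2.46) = -251.06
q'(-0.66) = 2.48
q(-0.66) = -5.29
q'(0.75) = 0.12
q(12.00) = 104528.00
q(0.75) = -6.12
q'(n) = 20*n^3 + 3*n^2 - 12*n - 1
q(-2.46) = 130.37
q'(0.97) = 8.44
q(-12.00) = 101096.00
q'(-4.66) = -1903.83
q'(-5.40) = -2998.00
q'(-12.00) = -33985.00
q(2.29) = 111.76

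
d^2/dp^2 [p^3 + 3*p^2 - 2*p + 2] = 6*p + 6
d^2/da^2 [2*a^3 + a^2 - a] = 12*a + 2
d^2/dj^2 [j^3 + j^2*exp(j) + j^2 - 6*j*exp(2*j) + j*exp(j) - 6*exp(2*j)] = j^2*exp(j) - 24*j*exp(2*j) + 5*j*exp(j) + 6*j - 48*exp(2*j) + 4*exp(j) + 2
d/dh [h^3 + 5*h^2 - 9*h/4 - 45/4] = 3*h^2 + 10*h - 9/4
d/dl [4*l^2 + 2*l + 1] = 8*l + 2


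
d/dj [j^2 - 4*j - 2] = 2*j - 4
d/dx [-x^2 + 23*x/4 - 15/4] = 23/4 - 2*x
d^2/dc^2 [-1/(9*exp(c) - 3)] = (-3*exp(c) - 1)*exp(c)/(3*exp(c) - 1)^3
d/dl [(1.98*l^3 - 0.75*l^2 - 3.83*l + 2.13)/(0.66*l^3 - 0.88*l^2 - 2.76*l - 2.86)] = (-1.2474*l^4 - 5.874*l^3 - 22.5062*l^2 + 8.0388*l + 16.8326)/(0.4356*l^6 - 1.1616*l^5 - 2.8688*l^4 + 1.0824*l^3 + 12.6512*l^2 + 15.7872*l + 8.1796)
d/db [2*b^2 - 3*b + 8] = 4*b - 3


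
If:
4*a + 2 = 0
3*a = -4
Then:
No Solution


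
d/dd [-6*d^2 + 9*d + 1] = 9 - 12*d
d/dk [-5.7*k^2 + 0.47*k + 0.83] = 0.47 - 11.4*k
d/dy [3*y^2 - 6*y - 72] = 6*y - 6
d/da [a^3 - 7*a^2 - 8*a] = 3*a^2 - 14*a - 8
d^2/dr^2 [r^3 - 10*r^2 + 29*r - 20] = 6*r - 20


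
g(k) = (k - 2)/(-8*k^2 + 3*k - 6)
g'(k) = (k - 2)*(16*k - 3)/(-8*k^2 + 3*k - 6)^2 + 1/(-8*k^2 + 3*k - 6)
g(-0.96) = 0.18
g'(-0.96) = 0.14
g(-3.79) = 0.04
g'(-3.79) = 0.01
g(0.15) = 0.32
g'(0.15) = -0.14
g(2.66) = -0.01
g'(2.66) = -0.01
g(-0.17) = 0.32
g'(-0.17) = 0.12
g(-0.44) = 0.28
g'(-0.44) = 0.20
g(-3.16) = 0.05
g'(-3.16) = 0.02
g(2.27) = -0.01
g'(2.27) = -0.02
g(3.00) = -0.01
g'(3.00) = -0.00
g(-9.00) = 0.02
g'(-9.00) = 0.00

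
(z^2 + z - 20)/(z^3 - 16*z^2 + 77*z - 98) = (z^2 + z - 20)/(z^3 - 16*z^2 + 77*z - 98)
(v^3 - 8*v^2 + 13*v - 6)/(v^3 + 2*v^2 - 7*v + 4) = (v - 6)/(v + 4)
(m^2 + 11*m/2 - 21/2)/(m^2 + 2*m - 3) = (2*m^2 + 11*m - 21)/(2*(m^2 + 2*m - 3))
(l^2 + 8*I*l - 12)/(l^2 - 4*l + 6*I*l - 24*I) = (l + 2*I)/(l - 4)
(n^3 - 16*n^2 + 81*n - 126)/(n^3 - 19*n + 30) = (n^2 - 13*n + 42)/(n^2 + 3*n - 10)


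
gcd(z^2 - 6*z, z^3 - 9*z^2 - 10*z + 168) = z - 6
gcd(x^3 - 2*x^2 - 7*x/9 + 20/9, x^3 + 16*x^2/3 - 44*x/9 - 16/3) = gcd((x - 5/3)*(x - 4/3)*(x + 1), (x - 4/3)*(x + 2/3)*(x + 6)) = x - 4/3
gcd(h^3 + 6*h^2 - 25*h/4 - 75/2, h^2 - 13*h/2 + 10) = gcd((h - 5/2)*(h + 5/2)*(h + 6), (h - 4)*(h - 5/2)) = h - 5/2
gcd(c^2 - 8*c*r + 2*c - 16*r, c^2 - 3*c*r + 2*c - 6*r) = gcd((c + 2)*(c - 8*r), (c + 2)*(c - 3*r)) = c + 2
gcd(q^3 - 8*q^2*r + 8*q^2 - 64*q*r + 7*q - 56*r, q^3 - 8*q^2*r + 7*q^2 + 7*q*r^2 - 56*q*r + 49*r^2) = q + 7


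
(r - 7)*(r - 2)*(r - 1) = r^3 - 10*r^2 + 23*r - 14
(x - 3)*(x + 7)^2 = x^3 + 11*x^2 + 7*x - 147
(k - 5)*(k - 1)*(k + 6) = k^3 - 31*k + 30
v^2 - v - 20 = (v - 5)*(v + 4)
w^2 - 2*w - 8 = (w - 4)*(w + 2)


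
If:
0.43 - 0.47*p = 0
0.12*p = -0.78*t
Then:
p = 0.91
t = -0.14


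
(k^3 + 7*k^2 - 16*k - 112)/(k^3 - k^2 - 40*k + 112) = (k + 4)/(k - 4)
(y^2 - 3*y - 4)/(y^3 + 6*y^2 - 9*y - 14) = (y - 4)/(y^2 + 5*y - 14)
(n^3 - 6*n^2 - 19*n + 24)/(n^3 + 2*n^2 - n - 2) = (n^2 - 5*n - 24)/(n^2 + 3*n + 2)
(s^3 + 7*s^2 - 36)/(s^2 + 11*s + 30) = (s^2 + s - 6)/(s + 5)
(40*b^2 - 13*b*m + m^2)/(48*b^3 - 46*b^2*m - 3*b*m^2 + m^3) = (5*b - m)/(6*b^2 - 5*b*m - m^2)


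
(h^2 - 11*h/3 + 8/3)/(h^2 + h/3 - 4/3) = (3*h - 8)/(3*h + 4)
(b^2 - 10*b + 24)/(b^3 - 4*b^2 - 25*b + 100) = (b - 6)/(b^2 - 25)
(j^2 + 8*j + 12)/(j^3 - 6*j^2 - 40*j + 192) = (j + 2)/(j^2 - 12*j + 32)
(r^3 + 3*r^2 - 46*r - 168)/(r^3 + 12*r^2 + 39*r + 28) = (r^2 - r - 42)/(r^2 + 8*r + 7)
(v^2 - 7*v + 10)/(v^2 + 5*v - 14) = (v - 5)/(v + 7)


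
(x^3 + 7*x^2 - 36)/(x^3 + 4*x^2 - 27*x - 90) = (x - 2)/(x - 5)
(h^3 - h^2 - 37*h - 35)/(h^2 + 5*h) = h - 6 - 7/h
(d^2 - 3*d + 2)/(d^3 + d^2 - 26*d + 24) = (d - 2)/(d^2 + 2*d - 24)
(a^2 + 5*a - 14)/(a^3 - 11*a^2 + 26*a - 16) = (a + 7)/(a^2 - 9*a + 8)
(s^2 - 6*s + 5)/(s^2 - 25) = (s - 1)/(s + 5)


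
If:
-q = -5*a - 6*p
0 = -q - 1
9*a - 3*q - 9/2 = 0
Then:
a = 1/6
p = -11/36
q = -1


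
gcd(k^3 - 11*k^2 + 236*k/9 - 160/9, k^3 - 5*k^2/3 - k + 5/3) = k - 5/3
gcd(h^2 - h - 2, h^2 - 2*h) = h - 2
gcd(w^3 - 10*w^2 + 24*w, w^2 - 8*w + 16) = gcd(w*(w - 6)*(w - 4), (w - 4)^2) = w - 4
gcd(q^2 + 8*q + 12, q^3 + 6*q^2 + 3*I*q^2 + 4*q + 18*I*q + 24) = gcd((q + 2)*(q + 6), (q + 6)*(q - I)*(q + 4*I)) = q + 6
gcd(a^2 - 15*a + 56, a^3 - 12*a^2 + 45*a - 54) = 1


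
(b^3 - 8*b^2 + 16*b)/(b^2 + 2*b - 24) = b*(b - 4)/(b + 6)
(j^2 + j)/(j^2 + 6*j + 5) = j/(j + 5)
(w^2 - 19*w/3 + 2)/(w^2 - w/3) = (w - 6)/w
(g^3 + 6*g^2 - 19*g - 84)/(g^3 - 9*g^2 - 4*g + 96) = (g + 7)/(g - 8)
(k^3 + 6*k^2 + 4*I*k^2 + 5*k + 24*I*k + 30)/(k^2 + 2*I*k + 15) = (k^2 + k*(6 - I) - 6*I)/(k - 3*I)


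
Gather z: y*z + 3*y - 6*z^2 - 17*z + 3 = 3*y - 6*z^2 + z*(y - 17) + 3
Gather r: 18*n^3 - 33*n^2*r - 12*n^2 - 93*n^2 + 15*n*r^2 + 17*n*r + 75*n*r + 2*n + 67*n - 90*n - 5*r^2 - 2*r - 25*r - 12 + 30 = 18*n^3 - 105*n^2 - 21*n + r^2*(15*n - 5) + r*(-33*n^2 + 92*n - 27) + 18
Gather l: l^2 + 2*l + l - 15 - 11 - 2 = l^2 + 3*l - 28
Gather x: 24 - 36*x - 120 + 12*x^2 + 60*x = 12*x^2 + 24*x - 96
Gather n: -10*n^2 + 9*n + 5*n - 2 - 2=-10*n^2 + 14*n - 4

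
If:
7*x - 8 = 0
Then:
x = 8/7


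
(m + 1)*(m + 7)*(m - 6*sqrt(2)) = m^3 - 6*sqrt(2)*m^2 + 8*m^2 - 48*sqrt(2)*m + 7*m - 42*sqrt(2)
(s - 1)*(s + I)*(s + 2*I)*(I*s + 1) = I*s^4 - 2*s^3 - I*s^3 + 2*s^2 + I*s^2 - 2*s - I*s + 2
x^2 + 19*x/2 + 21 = (x + 7/2)*(x + 6)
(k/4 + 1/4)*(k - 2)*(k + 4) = k^3/4 + 3*k^2/4 - 3*k/2 - 2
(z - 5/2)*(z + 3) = z^2 + z/2 - 15/2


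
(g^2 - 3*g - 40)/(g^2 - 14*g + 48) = (g + 5)/(g - 6)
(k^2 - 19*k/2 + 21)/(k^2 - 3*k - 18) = (k - 7/2)/(k + 3)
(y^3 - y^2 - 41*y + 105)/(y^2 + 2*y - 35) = y - 3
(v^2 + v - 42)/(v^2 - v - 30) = (v + 7)/(v + 5)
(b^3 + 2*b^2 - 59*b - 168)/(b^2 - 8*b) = b + 10 + 21/b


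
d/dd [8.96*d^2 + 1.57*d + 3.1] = 17.92*d + 1.57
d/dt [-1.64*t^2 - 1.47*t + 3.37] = -3.28*t - 1.47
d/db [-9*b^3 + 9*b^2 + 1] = 9*b*(2 - 3*b)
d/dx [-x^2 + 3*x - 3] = 3 - 2*x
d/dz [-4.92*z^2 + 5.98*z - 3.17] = 5.98 - 9.84*z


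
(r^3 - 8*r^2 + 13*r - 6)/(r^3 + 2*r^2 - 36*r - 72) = (r^2 - 2*r + 1)/(r^2 + 8*r + 12)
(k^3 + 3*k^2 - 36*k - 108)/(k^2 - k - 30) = (k^2 + 9*k + 18)/(k + 5)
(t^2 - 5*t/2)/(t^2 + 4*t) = (t - 5/2)/(t + 4)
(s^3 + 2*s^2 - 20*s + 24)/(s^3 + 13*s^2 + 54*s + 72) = (s^2 - 4*s + 4)/(s^2 + 7*s + 12)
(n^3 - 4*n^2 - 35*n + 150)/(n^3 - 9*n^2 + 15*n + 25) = (n + 6)/(n + 1)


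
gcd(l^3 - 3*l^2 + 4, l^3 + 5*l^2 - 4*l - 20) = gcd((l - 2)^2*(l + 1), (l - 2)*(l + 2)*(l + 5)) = l - 2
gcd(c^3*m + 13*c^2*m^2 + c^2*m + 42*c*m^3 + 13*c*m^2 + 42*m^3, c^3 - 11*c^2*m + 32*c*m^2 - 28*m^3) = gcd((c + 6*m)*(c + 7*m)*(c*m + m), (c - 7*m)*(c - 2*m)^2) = 1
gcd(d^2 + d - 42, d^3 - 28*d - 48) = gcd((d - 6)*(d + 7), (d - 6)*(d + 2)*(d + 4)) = d - 6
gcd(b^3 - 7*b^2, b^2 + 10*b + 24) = 1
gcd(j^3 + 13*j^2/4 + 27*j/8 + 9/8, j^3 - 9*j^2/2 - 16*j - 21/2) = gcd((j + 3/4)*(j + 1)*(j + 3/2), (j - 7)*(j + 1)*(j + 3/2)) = j^2 + 5*j/2 + 3/2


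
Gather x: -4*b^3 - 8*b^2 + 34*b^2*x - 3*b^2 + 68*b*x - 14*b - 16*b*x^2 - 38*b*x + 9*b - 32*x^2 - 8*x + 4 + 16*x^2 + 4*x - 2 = -4*b^3 - 11*b^2 - 5*b + x^2*(-16*b - 16) + x*(34*b^2 + 30*b - 4) + 2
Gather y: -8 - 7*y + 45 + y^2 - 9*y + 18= y^2 - 16*y + 55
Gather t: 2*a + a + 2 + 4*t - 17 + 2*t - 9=3*a + 6*t - 24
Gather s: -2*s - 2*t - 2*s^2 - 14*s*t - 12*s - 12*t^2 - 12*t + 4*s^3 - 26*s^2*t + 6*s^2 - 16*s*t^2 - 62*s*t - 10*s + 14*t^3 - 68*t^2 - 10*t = 4*s^3 + s^2*(4 - 26*t) + s*(-16*t^2 - 76*t - 24) + 14*t^3 - 80*t^2 - 24*t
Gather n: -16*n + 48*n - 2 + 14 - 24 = 32*n - 12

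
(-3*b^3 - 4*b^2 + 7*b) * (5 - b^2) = 3*b^5 + 4*b^4 - 22*b^3 - 20*b^2 + 35*b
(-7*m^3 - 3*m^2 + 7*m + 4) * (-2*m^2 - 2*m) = 14*m^5 + 20*m^4 - 8*m^3 - 22*m^2 - 8*m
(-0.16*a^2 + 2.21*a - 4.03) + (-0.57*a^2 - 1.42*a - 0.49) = -0.73*a^2 + 0.79*a - 4.52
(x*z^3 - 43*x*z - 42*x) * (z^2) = x*z^5 - 43*x*z^3 - 42*x*z^2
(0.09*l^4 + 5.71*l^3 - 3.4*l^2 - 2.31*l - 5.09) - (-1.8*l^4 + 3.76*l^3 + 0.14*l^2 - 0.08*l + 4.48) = 1.89*l^4 + 1.95*l^3 - 3.54*l^2 - 2.23*l - 9.57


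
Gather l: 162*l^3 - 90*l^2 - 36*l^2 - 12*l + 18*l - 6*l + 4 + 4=162*l^3 - 126*l^2 + 8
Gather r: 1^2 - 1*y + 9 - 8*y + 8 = 18 - 9*y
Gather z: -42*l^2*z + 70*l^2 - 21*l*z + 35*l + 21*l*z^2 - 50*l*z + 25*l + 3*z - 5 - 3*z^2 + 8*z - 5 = 70*l^2 + 60*l + z^2*(21*l - 3) + z*(-42*l^2 - 71*l + 11) - 10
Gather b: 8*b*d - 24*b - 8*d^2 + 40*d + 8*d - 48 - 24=b*(8*d - 24) - 8*d^2 + 48*d - 72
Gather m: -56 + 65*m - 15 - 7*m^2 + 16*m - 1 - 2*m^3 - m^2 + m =-2*m^3 - 8*m^2 + 82*m - 72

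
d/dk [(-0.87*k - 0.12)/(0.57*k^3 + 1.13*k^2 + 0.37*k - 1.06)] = (0.9918*k^3 + 1.1883*k^2 + 0.2712*k + 0.9666)/(0.3249*k^6 + 1.2882*k^5 + 1.6987*k^4 - 0.3722*k^3 - 2.2587*k^2 - 0.7844*k + 1.1236)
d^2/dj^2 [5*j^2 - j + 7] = 10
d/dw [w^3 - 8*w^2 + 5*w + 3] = 3*w^2 - 16*w + 5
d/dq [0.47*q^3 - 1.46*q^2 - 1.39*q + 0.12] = 1.41*q^2 - 2.92*q - 1.39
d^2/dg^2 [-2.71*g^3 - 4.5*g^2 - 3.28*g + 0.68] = -16.26*g - 9.0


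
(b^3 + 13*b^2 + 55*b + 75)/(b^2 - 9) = (b^2 + 10*b + 25)/(b - 3)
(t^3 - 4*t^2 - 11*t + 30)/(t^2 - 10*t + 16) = (t^2 - 2*t - 15)/(t - 8)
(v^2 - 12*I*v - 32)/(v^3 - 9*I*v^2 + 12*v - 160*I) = (v - 4*I)/(v^2 - I*v + 20)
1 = 1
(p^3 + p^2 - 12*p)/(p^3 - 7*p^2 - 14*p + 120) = p*(p - 3)/(p^2 - 11*p + 30)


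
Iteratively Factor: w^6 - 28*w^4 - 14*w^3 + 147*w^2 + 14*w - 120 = (w + 4)*(w^5 - 4*w^4 - 12*w^3 + 34*w^2 + 11*w - 30) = (w + 3)*(w + 4)*(w^4 - 7*w^3 + 9*w^2 + 7*w - 10) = (w - 2)*(w + 3)*(w + 4)*(w^3 - 5*w^2 - w + 5) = (w - 2)*(w - 1)*(w + 3)*(w + 4)*(w^2 - 4*w - 5) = (w - 5)*(w - 2)*(w - 1)*(w + 3)*(w + 4)*(w + 1)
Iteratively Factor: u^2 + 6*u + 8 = (u + 2)*(u + 4)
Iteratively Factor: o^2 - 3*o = (o)*(o - 3)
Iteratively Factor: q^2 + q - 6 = (q - 2)*(q + 3)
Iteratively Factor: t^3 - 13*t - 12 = (t - 4)*(t^2 + 4*t + 3) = (t - 4)*(t + 3)*(t + 1)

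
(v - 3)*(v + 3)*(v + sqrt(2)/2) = v^3 + sqrt(2)*v^2/2 - 9*v - 9*sqrt(2)/2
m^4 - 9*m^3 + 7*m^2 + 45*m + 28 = (m - 7)*(m - 4)*(m + 1)^2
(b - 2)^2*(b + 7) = b^3 + 3*b^2 - 24*b + 28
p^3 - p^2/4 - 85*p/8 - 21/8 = (p - 7/2)*(p + 1/4)*(p + 3)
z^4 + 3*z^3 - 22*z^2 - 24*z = z*(z - 4)*(z + 1)*(z + 6)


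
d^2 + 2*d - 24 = (d - 4)*(d + 6)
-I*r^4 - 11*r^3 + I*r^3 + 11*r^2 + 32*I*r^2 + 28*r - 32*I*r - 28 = (r - 7*I)*(r - 2*I)^2*(-I*r + I)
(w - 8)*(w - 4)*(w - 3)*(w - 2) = w^4 - 17*w^3 + 98*w^2 - 232*w + 192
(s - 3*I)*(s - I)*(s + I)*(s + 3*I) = s^4 + 10*s^2 + 9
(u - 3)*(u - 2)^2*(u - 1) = u^4 - 8*u^3 + 23*u^2 - 28*u + 12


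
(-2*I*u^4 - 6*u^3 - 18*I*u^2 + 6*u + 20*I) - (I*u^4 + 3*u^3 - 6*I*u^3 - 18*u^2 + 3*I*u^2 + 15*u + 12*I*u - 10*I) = -3*I*u^4 - 9*u^3 + 6*I*u^3 + 18*u^2 - 21*I*u^2 - 9*u - 12*I*u + 30*I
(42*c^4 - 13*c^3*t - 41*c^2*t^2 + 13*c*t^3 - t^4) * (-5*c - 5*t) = -210*c^5 - 145*c^4*t + 270*c^3*t^2 + 140*c^2*t^3 - 60*c*t^4 + 5*t^5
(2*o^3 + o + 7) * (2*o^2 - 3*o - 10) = 4*o^5 - 6*o^4 - 18*o^3 + 11*o^2 - 31*o - 70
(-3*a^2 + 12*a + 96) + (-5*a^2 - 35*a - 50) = -8*a^2 - 23*a + 46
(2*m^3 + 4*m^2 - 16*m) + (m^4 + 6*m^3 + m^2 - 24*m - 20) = m^4 + 8*m^3 + 5*m^2 - 40*m - 20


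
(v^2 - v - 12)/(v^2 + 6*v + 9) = (v - 4)/(v + 3)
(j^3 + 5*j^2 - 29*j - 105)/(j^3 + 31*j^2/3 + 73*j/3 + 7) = 3*(j - 5)/(3*j + 1)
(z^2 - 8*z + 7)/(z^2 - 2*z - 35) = (z - 1)/(z + 5)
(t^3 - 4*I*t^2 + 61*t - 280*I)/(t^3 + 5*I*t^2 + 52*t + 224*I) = (t - 5*I)/(t + 4*I)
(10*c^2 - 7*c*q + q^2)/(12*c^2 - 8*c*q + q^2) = (-5*c + q)/(-6*c + q)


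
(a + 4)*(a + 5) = a^2 + 9*a + 20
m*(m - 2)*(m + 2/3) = m^3 - 4*m^2/3 - 4*m/3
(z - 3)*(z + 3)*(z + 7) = z^3 + 7*z^2 - 9*z - 63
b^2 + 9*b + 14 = (b + 2)*(b + 7)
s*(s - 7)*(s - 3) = s^3 - 10*s^2 + 21*s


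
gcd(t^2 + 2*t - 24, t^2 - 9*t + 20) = t - 4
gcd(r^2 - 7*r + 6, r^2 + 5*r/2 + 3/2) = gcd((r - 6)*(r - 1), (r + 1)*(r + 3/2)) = 1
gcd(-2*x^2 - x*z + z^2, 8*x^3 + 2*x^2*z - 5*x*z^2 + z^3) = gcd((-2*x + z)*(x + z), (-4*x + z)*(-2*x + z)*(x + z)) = 2*x^2 + x*z - z^2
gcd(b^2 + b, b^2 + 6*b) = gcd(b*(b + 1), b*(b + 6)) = b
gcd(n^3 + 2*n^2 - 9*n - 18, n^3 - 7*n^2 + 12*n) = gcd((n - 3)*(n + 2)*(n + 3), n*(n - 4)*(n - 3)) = n - 3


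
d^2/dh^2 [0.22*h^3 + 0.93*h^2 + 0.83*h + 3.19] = 1.32*h + 1.86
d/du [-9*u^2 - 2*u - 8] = -18*u - 2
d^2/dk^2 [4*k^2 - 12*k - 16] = 8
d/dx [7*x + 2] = 7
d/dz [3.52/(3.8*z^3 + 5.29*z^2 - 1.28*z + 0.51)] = (-40.128*z^2 - 37.2416*z + 4.5056)/(3.8*z^3 + 5.29*z^2 - 1.28*z + 0.51)^2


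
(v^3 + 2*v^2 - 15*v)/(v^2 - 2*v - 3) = v*(v + 5)/(v + 1)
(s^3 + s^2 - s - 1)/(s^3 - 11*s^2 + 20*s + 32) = (s^2 - 1)/(s^2 - 12*s + 32)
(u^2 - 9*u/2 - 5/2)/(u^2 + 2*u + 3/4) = 2*(u - 5)/(2*u + 3)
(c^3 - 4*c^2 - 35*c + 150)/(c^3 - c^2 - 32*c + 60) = (c - 5)/(c - 2)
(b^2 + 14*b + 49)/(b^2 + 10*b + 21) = (b + 7)/(b + 3)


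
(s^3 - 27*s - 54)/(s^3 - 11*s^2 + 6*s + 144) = (s + 3)/(s - 8)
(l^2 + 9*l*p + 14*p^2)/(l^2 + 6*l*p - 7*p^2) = (-l - 2*p)/(-l + p)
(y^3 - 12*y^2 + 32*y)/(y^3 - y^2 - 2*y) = (-y^2 + 12*y - 32)/(-y^2 + y + 2)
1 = 1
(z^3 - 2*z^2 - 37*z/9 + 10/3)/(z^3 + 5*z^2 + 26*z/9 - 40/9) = (z - 3)/(z + 4)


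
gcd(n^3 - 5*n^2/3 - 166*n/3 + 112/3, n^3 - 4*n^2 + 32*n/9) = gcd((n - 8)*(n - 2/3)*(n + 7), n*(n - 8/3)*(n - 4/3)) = 1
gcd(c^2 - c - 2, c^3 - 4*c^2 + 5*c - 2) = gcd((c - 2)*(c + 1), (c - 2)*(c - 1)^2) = c - 2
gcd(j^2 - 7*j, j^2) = j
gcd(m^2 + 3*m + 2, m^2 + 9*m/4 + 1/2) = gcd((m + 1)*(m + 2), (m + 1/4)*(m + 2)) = m + 2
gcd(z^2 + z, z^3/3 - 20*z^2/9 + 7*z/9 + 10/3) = z + 1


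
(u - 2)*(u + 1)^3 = u^4 + u^3 - 3*u^2 - 5*u - 2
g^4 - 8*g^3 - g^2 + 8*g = g*(g - 8)*(g - 1)*(g + 1)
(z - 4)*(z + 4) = z^2 - 16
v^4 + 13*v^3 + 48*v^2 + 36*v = v*(v + 1)*(v + 6)^2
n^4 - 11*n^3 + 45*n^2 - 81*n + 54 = (n - 3)^3*(n - 2)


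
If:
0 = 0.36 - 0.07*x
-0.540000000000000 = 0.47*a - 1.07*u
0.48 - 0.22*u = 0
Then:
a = 3.82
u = 2.18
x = 5.14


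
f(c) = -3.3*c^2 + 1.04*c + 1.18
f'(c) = 1.04 - 6.6*c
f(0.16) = 1.26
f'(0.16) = -0.02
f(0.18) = 1.26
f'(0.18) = -0.15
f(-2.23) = -17.55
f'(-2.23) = 15.76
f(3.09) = -27.12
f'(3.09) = -19.35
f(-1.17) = -4.55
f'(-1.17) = 8.76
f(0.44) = 1.00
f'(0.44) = -1.86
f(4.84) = -71.09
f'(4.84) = -30.90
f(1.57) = -5.32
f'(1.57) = -9.32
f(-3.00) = -31.64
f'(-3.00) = 20.84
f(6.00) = -111.38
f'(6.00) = -38.56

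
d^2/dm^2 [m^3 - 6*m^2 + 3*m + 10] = 6*m - 12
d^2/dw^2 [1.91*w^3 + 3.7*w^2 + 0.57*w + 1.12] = 11.46*w + 7.4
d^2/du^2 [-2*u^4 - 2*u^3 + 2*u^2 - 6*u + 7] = -24*u^2 - 12*u + 4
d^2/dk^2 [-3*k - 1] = 0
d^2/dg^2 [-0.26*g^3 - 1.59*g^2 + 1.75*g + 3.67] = -1.56*g - 3.18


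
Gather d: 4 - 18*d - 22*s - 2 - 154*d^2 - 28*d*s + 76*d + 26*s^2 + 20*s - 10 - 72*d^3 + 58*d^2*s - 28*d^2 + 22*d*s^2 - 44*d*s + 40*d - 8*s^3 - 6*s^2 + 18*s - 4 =-72*d^3 + d^2*(58*s - 182) + d*(22*s^2 - 72*s + 98) - 8*s^3 + 20*s^2 + 16*s - 12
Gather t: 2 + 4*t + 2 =4*t + 4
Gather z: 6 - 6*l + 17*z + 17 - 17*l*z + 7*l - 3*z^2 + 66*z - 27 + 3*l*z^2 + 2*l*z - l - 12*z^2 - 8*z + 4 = z^2*(3*l - 15) + z*(75 - 15*l)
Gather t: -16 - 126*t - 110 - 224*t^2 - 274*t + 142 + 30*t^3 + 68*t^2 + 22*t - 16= 30*t^3 - 156*t^2 - 378*t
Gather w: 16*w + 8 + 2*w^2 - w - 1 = 2*w^2 + 15*w + 7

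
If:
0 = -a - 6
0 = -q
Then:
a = -6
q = 0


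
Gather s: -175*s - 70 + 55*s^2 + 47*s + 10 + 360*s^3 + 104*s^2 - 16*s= 360*s^3 + 159*s^2 - 144*s - 60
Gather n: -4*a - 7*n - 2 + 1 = -4*a - 7*n - 1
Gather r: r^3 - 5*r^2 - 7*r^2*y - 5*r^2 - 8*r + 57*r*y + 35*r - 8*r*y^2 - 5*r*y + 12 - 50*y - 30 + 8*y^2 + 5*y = r^3 + r^2*(-7*y - 10) + r*(-8*y^2 + 52*y + 27) + 8*y^2 - 45*y - 18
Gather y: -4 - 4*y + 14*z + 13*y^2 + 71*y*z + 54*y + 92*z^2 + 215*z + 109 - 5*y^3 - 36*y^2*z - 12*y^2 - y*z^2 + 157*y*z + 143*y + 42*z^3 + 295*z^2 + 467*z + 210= -5*y^3 + y^2*(1 - 36*z) + y*(-z^2 + 228*z + 193) + 42*z^3 + 387*z^2 + 696*z + 315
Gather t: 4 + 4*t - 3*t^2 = -3*t^2 + 4*t + 4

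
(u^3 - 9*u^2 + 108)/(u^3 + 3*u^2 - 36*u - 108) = (u - 6)/(u + 6)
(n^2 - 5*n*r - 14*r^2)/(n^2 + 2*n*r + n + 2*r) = (n - 7*r)/(n + 1)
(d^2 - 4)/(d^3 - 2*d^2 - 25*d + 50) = (d + 2)/(d^2 - 25)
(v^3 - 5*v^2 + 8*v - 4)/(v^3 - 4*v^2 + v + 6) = (v^2 - 3*v + 2)/(v^2 - 2*v - 3)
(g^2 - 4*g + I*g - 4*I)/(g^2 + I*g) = (g - 4)/g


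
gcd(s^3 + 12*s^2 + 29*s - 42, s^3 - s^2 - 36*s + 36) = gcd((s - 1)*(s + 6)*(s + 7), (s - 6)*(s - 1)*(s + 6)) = s^2 + 5*s - 6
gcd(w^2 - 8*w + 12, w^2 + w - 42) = w - 6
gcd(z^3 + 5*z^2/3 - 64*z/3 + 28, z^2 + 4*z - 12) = z^2 + 4*z - 12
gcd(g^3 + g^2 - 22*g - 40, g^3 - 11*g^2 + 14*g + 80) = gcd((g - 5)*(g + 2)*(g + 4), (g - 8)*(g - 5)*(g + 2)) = g^2 - 3*g - 10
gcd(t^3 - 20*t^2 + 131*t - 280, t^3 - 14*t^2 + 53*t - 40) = t^2 - 13*t + 40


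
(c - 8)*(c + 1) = c^2 - 7*c - 8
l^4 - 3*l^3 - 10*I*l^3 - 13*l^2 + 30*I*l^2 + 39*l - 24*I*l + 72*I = (l - 3)*(l - 8*I)*(l - 3*I)*(l + I)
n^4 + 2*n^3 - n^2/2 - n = n*(n + 2)*(n - sqrt(2)/2)*(n + sqrt(2)/2)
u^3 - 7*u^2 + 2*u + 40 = (u - 5)*(u - 4)*(u + 2)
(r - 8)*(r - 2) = r^2 - 10*r + 16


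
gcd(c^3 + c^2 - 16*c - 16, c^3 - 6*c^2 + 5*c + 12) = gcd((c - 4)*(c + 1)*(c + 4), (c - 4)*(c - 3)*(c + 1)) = c^2 - 3*c - 4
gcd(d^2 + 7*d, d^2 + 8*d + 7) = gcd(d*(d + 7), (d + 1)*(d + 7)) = d + 7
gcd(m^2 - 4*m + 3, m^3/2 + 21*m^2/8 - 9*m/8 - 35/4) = 1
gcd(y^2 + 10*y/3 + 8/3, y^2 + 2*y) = y + 2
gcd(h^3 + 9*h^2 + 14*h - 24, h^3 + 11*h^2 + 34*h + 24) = h^2 + 10*h + 24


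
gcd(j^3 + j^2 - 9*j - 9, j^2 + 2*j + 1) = j + 1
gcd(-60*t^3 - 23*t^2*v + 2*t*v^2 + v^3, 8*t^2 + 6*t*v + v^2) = 4*t + v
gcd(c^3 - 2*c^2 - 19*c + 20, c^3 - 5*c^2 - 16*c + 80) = c^2 - c - 20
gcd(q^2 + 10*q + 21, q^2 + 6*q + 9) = q + 3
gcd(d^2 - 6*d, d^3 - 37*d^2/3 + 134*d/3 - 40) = d - 6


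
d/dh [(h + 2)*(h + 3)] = 2*h + 5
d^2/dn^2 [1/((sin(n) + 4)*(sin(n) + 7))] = (-4*sin(n)^4 - 33*sin(n)^3 - 3*sin(n)^2 + 374*sin(n) + 186)/((sin(n) + 4)^3*(sin(n) + 7)^3)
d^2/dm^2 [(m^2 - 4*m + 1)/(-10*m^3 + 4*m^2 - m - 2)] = 2*(-100*m^6 + 1200*m^5 - 1050*m^4 + 480*m^3 - 582*m^2 + 168*m - 21)/(1000*m^9 - 1200*m^8 + 780*m^7 + 296*m^6 - 402*m^5 + 204*m^4 + 73*m^3 - 42*m^2 + 12*m + 8)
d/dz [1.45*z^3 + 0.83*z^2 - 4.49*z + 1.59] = 4.35*z^2 + 1.66*z - 4.49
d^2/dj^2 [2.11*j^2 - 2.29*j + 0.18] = 4.22000000000000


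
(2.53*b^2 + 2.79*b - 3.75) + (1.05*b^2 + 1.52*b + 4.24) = 3.58*b^2 + 4.31*b + 0.49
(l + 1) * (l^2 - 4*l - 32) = l^3 - 3*l^2 - 36*l - 32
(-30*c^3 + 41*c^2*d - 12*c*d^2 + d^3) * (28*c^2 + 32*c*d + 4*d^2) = -840*c^5 + 188*c^4*d + 856*c^3*d^2 - 192*c^2*d^3 - 16*c*d^4 + 4*d^5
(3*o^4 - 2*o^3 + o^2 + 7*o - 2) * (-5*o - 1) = -15*o^5 + 7*o^4 - 3*o^3 - 36*o^2 + 3*o + 2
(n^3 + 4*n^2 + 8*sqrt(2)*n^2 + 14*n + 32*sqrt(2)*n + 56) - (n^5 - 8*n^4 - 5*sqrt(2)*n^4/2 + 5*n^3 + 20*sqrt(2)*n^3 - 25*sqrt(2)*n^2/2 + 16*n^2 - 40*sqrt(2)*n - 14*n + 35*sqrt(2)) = -n^5 + 5*sqrt(2)*n^4/2 + 8*n^4 - 20*sqrt(2)*n^3 - 4*n^3 - 12*n^2 + 41*sqrt(2)*n^2/2 + 28*n + 72*sqrt(2)*n - 35*sqrt(2) + 56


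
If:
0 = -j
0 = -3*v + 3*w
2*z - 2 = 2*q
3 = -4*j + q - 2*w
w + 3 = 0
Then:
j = 0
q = -3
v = -3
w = -3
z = -2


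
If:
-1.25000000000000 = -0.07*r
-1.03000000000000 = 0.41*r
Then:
No Solution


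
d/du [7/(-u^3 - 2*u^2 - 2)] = 7*u*(3*u + 4)/(u^3 + 2*u^2 + 2)^2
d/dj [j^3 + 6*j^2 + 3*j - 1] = 3*j^2 + 12*j + 3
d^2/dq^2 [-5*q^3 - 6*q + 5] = -30*q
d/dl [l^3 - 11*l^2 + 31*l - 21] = 3*l^2 - 22*l + 31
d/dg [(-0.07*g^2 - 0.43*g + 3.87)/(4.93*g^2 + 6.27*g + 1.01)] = (1.681*g^2 - 38.2996*g - 24.6992)/(24.3049*g^4 + 61.8222*g^3 + 49.2715*g^2 + 12.6654*g + 1.0201)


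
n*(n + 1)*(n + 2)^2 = n^4 + 5*n^3 + 8*n^2 + 4*n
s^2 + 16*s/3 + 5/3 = (s + 1/3)*(s + 5)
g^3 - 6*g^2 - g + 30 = (g - 5)*(g - 3)*(g + 2)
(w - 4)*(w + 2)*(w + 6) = w^3 + 4*w^2 - 20*w - 48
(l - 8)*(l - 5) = l^2 - 13*l + 40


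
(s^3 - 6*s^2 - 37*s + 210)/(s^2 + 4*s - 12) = (s^2 - 12*s + 35)/(s - 2)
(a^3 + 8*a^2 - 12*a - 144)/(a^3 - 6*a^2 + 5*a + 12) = (a^2 + 12*a + 36)/(a^2 - 2*a - 3)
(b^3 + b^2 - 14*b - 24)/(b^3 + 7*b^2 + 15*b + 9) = (b^2 - 2*b - 8)/(b^2 + 4*b + 3)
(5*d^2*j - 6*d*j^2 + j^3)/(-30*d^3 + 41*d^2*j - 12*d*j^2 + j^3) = -j/(6*d - j)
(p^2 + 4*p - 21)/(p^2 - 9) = (p + 7)/(p + 3)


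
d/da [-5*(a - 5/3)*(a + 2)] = -10*a - 5/3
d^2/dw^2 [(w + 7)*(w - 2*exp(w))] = -2*w*exp(w) - 18*exp(w) + 2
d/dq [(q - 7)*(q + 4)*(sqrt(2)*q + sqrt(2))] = sqrt(2)*(3*q^2 - 4*q - 31)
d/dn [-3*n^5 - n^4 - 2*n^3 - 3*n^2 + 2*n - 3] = -15*n^4 - 4*n^3 - 6*n^2 - 6*n + 2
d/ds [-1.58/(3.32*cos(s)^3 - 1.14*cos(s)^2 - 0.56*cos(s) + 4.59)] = (-15.7368*cos(s)^2 + 3.6024*cos(s) + 0.8848)*sin(s)/(3.32*cos(s)^3 - 1.14*cos(s)^2 - 0.56*cos(s) + 4.59)^2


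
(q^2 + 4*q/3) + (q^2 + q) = 2*q^2 + 7*q/3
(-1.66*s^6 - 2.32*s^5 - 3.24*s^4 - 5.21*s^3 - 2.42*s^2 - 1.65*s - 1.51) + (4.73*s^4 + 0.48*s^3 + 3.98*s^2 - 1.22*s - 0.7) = -1.66*s^6 - 2.32*s^5 + 1.49*s^4 - 4.73*s^3 + 1.56*s^2 - 2.87*s - 2.21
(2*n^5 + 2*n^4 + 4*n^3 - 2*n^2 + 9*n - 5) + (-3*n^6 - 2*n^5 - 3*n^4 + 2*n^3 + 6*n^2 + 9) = -3*n^6 - n^4 + 6*n^3 + 4*n^2 + 9*n + 4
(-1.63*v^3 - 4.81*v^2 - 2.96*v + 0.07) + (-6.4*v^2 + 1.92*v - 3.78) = -1.63*v^3 - 11.21*v^2 - 1.04*v - 3.71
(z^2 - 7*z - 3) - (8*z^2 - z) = -7*z^2 - 6*z - 3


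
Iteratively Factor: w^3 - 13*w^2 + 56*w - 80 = (w - 4)*(w^2 - 9*w + 20) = (w - 5)*(w - 4)*(w - 4)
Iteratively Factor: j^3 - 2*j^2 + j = (j - 1)*(j^2 - j) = (j - 1)^2*(j)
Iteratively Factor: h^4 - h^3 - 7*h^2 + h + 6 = (h + 1)*(h^3 - 2*h^2 - 5*h + 6) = (h + 1)*(h + 2)*(h^2 - 4*h + 3) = (h - 1)*(h + 1)*(h + 2)*(h - 3)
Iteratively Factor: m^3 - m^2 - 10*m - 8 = (m + 2)*(m^2 - 3*m - 4) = (m + 1)*(m + 2)*(m - 4)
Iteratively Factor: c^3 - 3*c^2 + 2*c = (c - 2)*(c^2 - c) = c*(c - 2)*(c - 1)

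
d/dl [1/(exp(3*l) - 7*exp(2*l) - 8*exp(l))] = (-3*exp(2*l) + 14*exp(l) + 8)*exp(-l)/(-exp(2*l) + 7*exp(l) + 8)^2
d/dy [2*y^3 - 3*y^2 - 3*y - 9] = 6*y^2 - 6*y - 3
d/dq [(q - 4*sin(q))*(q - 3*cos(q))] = (q - 4*sin(q))*(3*sin(q) + 1) - (q - 3*cos(q))*(4*cos(q) - 1)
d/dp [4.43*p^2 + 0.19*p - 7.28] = 8.86*p + 0.19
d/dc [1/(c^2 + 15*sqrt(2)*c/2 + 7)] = 2*(-4*c - 15*sqrt(2))/(2*c^2 + 15*sqrt(2)*c + 14)^2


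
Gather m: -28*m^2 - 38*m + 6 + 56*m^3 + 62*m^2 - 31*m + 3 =56*m^3 + 34*m^2 - 69*m + 9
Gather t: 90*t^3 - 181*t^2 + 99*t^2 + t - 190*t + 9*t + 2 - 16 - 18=90*t^3 - 82*t^2 - 180*t - 32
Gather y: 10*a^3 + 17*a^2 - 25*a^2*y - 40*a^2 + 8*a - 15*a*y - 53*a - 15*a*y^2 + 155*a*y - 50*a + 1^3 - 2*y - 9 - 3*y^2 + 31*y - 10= 10*a^3 - 23*a^2 - 95*a + y^2*(-15*a - 3) + y*(-25*a^2 + 140*a + 29) - 18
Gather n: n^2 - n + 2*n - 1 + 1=n^2 + n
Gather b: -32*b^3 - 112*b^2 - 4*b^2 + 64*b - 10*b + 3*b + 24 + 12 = -32*b^3 - 116*b^2 + 57*b + 36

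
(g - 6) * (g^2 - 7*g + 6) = g^3 - 13*g^2 + 48*g - 36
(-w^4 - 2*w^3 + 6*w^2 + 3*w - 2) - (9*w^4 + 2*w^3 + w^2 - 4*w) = -10*w^4 - 4*w^3 + 5*w^2 + 7*w - 2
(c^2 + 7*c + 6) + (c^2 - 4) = 2*c^2 + 7*c + 2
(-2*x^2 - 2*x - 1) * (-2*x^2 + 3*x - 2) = 4*x^4 - 2*x^3 + x + 2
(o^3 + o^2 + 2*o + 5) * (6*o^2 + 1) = 6*o^5 + 6*o^4 + 13*o^3 + 31*o^2 + 2*o + 5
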